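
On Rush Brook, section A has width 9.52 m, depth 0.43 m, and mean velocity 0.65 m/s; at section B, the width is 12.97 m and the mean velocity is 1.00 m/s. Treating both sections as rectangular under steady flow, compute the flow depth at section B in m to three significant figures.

Q = A₁V₁ = (9.52×0.43) × 0.65 = 2.661 m³/s
d₂ = Q/(b₂ V₂) = 2.661/(12.97×1.00) = 0.2052 m

0.205 m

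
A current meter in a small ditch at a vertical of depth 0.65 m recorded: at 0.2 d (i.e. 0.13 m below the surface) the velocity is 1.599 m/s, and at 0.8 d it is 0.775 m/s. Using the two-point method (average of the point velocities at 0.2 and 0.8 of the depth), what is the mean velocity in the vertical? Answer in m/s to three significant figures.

v̄ = (1.599 + 0.775) / 2 = 1.187 m/s

1.19 m/s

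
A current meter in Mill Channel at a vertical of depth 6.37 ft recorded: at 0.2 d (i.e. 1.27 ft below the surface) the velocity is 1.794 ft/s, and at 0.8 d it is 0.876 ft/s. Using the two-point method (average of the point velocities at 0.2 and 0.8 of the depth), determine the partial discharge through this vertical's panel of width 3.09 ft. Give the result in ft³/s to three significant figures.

26.3 ft³/s

v̄ = (1.794 + 0.876) / 2 = 1.335 ft/s
q = v̄ × d × w = 1.335 × 6.37 × 3.09 = 26.28 ft³/s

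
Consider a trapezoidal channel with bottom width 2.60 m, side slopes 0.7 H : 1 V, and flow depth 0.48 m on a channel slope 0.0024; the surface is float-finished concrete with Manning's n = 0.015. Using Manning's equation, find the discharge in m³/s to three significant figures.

A = (b + z·y)·y = (2.60 + 0.7×0.48)×0.48 = 1.409 m²
P = b + 2y√(1+z²) = 2.60 + 2×0.48×√(1+0.7²) = 3.772 m
R = A/P = 1.409/3.772 = 0.3736 m
Q = (1/n)·A·R^(2/3)·S^(1/2) = (1/0.015) × 1.409 × 0.3736^(2/3) × 0.0024^(1/2) = 2.388 m³/s

2.39 m³/s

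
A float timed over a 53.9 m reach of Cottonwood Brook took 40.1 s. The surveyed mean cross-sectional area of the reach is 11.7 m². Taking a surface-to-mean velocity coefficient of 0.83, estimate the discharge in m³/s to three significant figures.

v_surface = L / t̄ = 53.9 / 40.1 = 1.344 m/s
v_mean = 0.83 × 1.344 = 1.116 m/s
Q = A × v_mean = 11.7 × 1.116 = 13.05 m³/s

13.1 m³/s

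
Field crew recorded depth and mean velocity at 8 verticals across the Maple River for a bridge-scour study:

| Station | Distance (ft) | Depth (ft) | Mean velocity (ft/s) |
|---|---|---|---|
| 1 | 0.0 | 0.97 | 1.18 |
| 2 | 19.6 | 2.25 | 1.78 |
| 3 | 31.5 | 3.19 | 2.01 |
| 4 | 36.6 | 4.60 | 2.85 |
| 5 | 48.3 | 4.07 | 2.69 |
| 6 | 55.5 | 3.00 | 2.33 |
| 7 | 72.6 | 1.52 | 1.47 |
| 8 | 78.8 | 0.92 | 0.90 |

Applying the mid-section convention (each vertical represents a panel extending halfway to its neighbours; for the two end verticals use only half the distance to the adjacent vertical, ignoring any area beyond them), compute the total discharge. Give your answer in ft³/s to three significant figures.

456 ft³/s

w_1 = (19.6 − 0.0)/2 = 9.8 ft; q_1 = 1.18 × 0.97 × 9.8 = 11.22 ft³/s
w_2 = (31.5 − 0.0)/2 = 15.75 ft; q_2 = 1.78 × 2.25 × 15.75 = 63.08 ft³/s
w_3 = (36.6 − 19.6)/2 = 8.5 ft; q_3 = 2.01 × 3.19 × 8.5 = 54.50 ft³/s
w_4 = (48.3 − 31.5)/2 = 8.4 ft; q_4 = 2.85 × 4.60 × 8.4 = 110.1 ft³/s
w_5 = (55.5 − 36.6)/2 = 9.45 ft; q_5 = 2.69 × 4.07 × 9.45 = 103.5 ft³/s
w_6 = (72.6 − 48.3)/2 = 12.15 ft; q_6 = 2.33 × 3.00 × 12.15 = 84.93 ft³/s
w_7 = (78.8 − 55.5)/2 = 11.65 ft; q_7 = 1.47 × 1.52 × 11.65 = 26.03 ft³/s
w_8 = (78.8 − 72.6)/2 = 3.1 ft; q_8 = 0.90 × 0.92 × 3.1 = 2.567 ft³/s
Q = Σ qᵢ = 455.9 ft³/s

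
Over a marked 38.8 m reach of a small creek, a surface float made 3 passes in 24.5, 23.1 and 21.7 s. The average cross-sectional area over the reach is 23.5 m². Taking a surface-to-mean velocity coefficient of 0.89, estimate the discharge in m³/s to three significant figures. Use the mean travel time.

t̄ = (24.5 + 23.1 + 21.7) / 3 = 23.1 s
v_surface = L / t̄ = 38.8 / 23.1 = 1.680 m/s
v_mean = 0.89 × 1.680 = 1.495 m/s
Q = A × v_mean = 23.5 × 1.495 = 35.13 m³/s

35.1 m³/s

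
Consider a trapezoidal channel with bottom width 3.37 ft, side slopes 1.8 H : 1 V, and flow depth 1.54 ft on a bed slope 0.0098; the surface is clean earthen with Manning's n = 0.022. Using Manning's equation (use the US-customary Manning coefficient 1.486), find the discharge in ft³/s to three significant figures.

A = (b + z·y)·y = (3.37 + 1.8×1.54)×1.54 = 9.459 ft²
P = b + 2y√(1+z²) = 3.37 + 2×1.54×√(1+1.8²) = 9.712 ft
R = A/P = 9.459/9.712 = 0.9739 ft
Q = (1.486/n)·A·R^(2/3)·S^(1/2) = (1.486/0.022) × 9.459 × 0.9739^(2/3) × 0.0098^(1/2) = 62.14 ft³/s

62.1 ft³/s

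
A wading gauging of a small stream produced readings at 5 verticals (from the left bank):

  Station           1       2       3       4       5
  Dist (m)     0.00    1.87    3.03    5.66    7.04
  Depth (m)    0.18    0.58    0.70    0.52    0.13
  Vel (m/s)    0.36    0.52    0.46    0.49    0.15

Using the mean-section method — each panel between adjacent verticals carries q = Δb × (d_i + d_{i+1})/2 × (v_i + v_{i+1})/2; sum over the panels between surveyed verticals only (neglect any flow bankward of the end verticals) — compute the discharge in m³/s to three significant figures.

1.58 m³/s

Panel 1-2: Δb = 1.87 m, d̄ = (0.18+0.58)/2 = 0.38, v̄ = (0.36+0.52)/2 = 0.44 → q = 1.87×0.38×0.44 = 0.3127 m³/s
Panel 2-3: Δb = 1.16 m, d̄ = (0.58+0.70)/2 = 0.64, v̄ = (0.52+0.46)/2 = 0.49 → q = 1.16×0.64×0.49 = 0.3638 m³/s
Panel 3-4: Δb = 2.63 m, d̄ = (0.70+0.52)/2 = 0.61, v̄ = (0.46+0.49)/2 = 0.475 → q = 2.63×0.61×0.475 = 0.7620 m³/s
Panel 4-5: Δb = 1.38 m, d̄ = (0.52+0.13)/2 = 0.325, v̄ = (0.49+0.15)/2 = 0.32 → q = 1.38×0.325×0.32 = 0.1435 m³/s
Q = Σ q = 1.582 m³/s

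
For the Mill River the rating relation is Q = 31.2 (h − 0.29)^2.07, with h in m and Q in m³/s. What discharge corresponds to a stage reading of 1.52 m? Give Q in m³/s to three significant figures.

47.9 m³/s

Q = 31.2 × (1.52 − 0.29)^2.07 = 31.2 × 1.23^2.07 = 47.89 m³/s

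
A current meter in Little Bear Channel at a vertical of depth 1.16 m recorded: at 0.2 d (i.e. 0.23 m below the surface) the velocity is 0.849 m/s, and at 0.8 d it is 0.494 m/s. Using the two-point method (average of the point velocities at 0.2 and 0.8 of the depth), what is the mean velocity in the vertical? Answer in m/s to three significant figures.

v̄ = (0.849 + 0.494) / 2 = 0.6715 m/s

0.672 m/s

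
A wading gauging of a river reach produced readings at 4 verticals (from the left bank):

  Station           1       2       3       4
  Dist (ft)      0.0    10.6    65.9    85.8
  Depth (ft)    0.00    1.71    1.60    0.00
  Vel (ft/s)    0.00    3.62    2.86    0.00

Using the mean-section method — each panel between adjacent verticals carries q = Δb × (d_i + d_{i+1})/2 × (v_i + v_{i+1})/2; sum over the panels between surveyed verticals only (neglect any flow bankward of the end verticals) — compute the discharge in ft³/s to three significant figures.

Panel 1-2: Δb = 10.6 ft, d̄ = (0.00+1.71)/2 = 0.855, v̄ = (0.00+3.62)/2 = 1.81 → q = 10.6×0.855×1.81 = 16.40 ft³/s
Panel 2-3: Δb = 55.3 ft, d̄ = (1.71+1.60)/2 = 1.655, v̄ = (3.62+2.86)/2 = 3.24 → q = 55.3×1.655×3.24 = 296.5 ft³/s
Panel 3-4: Δb = 19.9 ft, d̄ = (1.60+0.00)/2 = 0.8, v̄ = (2.86+0.00)/2 = 1.43 → q = 19.9×0.8×1.43 = 22.77 ft³/s
Q = Σ q = 335.7 ft³/s

336 ft³/s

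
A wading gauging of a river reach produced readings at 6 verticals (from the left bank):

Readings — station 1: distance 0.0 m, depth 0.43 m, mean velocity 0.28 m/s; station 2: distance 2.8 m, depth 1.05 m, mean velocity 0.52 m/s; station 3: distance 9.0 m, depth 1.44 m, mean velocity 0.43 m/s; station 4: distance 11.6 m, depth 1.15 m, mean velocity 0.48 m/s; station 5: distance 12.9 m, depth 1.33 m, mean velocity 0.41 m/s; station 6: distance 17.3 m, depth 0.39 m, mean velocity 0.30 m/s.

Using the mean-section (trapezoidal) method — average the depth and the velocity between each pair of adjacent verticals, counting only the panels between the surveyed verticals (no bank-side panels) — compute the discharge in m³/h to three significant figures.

29100 m³/h

Panel 1-2: Δb = 2.8 m, d̄ = (0.43+1.05)/2 = 0.74, v̄ = (0.28+0.52)/2 = 0.4 → q = 2.8×0.74×0.4 = 0.8288 m³/s
Panel 2-3: Δb = 6.2 m, d̄ = (1.05+1.44)/2 = 1.245, v̄ = (0.52+0.43)/2 = 0.475 → q = 6.2×1.245×0.475 = 3.667 m³/s
Panel 3-4: Δb = 2.6 m, d̄ = (1.44+1.15)/2 = 1.295, v̄ = (0.43+0.48)/2 = 0.455 → q = 2.6×1.295×0.455 = 1.532 m³/s
Panel 4-5: Δb = 1.3 m, d̄ = (1.15+1.33)/2 = 1.24, v̄ = (0.48+0.41)/2 = 0.445 → q = 1.3×1.24×0.445 = 0.7173 m³/s
Panel 5-6: Δb = 4.4 m, d̄ = (1.33+0.39)/2 = 0.86, v̄ = (0.41+0.30)/2 = 0.355 → q = 4.4×0.86×0.355 = 1.343 m³/s
Q = Σ q = 8.088 m³/s
= 8.088 × 3600 = 29120 m³/h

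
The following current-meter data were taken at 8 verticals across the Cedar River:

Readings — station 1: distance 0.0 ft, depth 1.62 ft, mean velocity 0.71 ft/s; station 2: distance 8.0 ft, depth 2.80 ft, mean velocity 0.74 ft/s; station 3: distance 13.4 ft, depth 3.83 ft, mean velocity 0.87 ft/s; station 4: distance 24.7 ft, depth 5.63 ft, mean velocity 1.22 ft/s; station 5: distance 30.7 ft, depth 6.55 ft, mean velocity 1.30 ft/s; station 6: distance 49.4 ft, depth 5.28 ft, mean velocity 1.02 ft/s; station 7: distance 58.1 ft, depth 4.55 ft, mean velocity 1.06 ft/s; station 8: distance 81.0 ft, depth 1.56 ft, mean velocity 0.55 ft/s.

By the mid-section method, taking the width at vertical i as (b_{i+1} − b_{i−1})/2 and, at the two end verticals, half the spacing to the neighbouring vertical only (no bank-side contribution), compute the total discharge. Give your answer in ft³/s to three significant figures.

371 ft³/s

w_1 = (8.0 − 0.0)/2 = 4 ft; q_1 = 0.71 × 1.62 × 4 = 4.601 ft³/s
w_2 = (13.4 − 0.0)/2 = 6.7 ft; q_2 = 0.74 × 2.80 × 6.7 = 13.88 ft³/s
w_3 = (24.7 − 8.0)/2 = 8.35 ft; q_3 = 0.87 × 3.83 × 8.35 = 27.82 ft³/s
w_4 = (30.7 − 13.4)/2 = 8.65 ft; q_4 = 1.22 × 5.63 × 8.65 = 59.41 ft³/s
w_5 = (49.4 − 24.7)/2 = 12.35 ft; q_5 = 1.30 × 6.55 × 12.35 = 105.2 ft³/s
w_6 = (58.1 − 30.7)/2 = 13.7 ft; q_6 = 1.02 × 5.28 × 13.7 = 73.78 ft³/s
w_7 = (81.0 − 49.4)/2 = 15.8 ft; q_7 = 1.06 × 4.55 × 15.8 = 76.20 ft³/s
w_8 = (81.0 − 58.1)/2 = 11.45 ft; q_8 = 0.55 × 1.56 × 11.45 = 9.824 ft³/s
Q = Σ qᵢ = 370.7 ft³/s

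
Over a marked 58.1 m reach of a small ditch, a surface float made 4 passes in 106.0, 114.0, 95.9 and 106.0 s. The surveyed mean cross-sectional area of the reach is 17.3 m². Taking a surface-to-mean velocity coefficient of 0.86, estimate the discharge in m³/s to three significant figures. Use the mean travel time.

t̄ = (106.0 + 114.0 + 95.9 + 106.0) / 4 = 105.475 s
v_surface = L / t̄ = 58.1 / 105.475 = 0.5508 m/s
v_mean = 0.86 × 0.5508 = 0.4737 m/s
Q = A × v_mean = 17.3 × 0.4737 = 8.195 m³/s

8.20 m³/s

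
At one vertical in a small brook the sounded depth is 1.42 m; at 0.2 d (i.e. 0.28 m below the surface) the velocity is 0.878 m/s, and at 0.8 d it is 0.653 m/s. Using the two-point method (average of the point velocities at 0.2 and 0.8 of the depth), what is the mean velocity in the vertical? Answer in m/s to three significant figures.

v̄ = (0.878 + 0.653) / 2 = 0.7655 m/s

0.766 m/s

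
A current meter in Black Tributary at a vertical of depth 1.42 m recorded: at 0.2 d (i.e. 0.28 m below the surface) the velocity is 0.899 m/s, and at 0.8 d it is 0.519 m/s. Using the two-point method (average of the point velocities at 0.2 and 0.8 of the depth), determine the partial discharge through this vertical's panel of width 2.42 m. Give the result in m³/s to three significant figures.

2.44 m³/s

v̄ = (0.899 + 0.519) / 2 = 0.7090 m/s
q = v̄ × d × w = 0.7090 × 1.42 × 2.42 = 2.436 m³/s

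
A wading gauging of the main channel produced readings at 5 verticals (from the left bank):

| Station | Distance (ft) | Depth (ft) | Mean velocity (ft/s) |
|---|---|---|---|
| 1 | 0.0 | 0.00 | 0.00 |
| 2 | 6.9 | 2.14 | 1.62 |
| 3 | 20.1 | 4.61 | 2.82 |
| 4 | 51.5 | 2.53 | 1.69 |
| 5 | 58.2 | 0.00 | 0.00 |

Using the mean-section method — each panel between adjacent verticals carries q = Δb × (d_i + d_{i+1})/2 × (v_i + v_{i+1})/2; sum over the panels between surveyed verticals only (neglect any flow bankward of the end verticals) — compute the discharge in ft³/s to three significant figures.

365 ft³/s

Panel 1-2: Δb = 6.9 ft, d̄ = (0.00+2.14)/2 = 1.07, v̄ = (0.00+1.62)/2 = 0.81 → q = 6.9×1.07×0.81 = 5.980 ft³/s
Panel 2-3: Δb = 13.2 ft, d̄ = (2.14+4.61)/2 = 3.375, v̄ = (1.62+2.82)/2 = 2.22 → q = 13.2×3.375×2.22 = 98.90 ft³/s
Panel 3-4: Δb = 31.4 ft, d̄ = (4.61+2.53)/2 = 3.57, v̄ = (2.82+1.69)/2 = 2.255 → q = 31.4×3.57×2.255 = 252.8 ft³/s
Panel 4-5: Δb = 6.7 ft, d̄ = (2.53+0.00)/2 = 1.265, v̄ = (1.69+0.00)/2 = 0.845 → q = 6.7×1.265×0.845 = 7.162 ft³/s
Q = Σ q = 364.8 ft³/s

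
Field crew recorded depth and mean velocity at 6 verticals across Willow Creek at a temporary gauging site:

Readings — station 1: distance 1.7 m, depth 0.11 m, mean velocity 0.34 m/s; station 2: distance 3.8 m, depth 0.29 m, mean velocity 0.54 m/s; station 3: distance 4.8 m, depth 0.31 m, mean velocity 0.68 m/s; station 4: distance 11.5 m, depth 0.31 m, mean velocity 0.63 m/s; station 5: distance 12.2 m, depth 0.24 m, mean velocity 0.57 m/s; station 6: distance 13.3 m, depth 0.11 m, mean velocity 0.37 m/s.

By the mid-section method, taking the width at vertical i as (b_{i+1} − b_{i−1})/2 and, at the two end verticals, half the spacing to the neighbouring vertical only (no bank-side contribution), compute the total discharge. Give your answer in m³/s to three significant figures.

w_1 = (3.8 − 1.7)/2 = 1.05 m; q_1 = 0.34 × 0.11 × 1.05 = 0.03927 m³/s
w_2 = (4.8 − 1.7)/2 = 1.55 m; q_2 = 0.54 × 0.29 × 1.55 = 0.2427 m³/s
w_3 = (11.5 − 3.8)/2 = 3.85 m; q_3 = 0.68 × 0.31 × 3.85 = 0.8116 m³/s
w_4 = (12.2 − 4.8)/2 = 3.7 m; q_4 = 0.63 × 0.31 × 3.7 = 0.7226 m³/s
w_5 = (13.3 − 11.5)/2 = 0.9 m; q_5 = 0.57 × 0.24 × 0.9 = 0.1231 m³/s
w_6 = (13.3 − 12.2)/2 = 0.55 m; q_6 = 0.37 × 0.11 × 0.55 = 0.02239 m³/s
Q = Σ qᵢ = 1.962 m³/s

1.96 m³/s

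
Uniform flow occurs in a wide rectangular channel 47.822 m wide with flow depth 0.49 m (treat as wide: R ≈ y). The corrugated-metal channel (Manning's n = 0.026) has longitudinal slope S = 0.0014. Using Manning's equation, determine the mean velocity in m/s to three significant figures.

0.894 m/s

A = b·y = 47.822 × 0.49 = 23.43 m²
Wide channel: R ≈ y = 0.49 m
Q = (1/n)·A·R^(2/3)·S^(1/2) = (1/0.026) × 23.43 × 0.4900^(2/3) × 0.0014^(1/2) = 20.96 m³/s
V = Q/A = 20.96/23.43 = 0.8944 m/s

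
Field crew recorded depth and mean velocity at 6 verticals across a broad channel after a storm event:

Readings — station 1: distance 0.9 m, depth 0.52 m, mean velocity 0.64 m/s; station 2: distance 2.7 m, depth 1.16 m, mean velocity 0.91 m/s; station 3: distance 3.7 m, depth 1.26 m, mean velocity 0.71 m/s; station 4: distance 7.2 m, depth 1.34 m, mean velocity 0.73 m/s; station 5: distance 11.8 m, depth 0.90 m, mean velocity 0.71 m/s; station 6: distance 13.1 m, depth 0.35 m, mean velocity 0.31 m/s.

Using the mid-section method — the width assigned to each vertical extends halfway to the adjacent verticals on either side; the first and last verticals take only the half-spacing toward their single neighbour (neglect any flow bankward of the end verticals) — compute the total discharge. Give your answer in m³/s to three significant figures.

9.71 m³/s

w_1 = (2.7 − 0.9)/2 = 0.9 m; q_1 = 0.64 × 0.52 × 0.9 = 0.2995 m³/s
w_2 = (3.7 − 0.9)/2 = 1.4 m; q_2 = 0.91 × 1.16 × 1.4 = 1.478 m³/s
w_3 = (7.2 − 2.7)/2 = 2.25 m; q_3 = 0.71 × 1.26 × 2.25 = 2.013 m³/s
w_4 = (11.8 − 3.7)/2 = 4.05 m; q_4 = 0.73 × 1.34 × 4.05 = 3.962 m³/s
w_5 = (13.1 − 7.2)/2 = 2.95 m; q_5 = 0.71 × 0.90 × 2.95 = 1.885 m³/s
w_6 = (13.1 − 11.8)/2 = 0.65 m; q_6 = 0.31 × 0.35 × 0.65 = 0.07053 m³/s
Q = Σ qᵢ = 9.707 m³/s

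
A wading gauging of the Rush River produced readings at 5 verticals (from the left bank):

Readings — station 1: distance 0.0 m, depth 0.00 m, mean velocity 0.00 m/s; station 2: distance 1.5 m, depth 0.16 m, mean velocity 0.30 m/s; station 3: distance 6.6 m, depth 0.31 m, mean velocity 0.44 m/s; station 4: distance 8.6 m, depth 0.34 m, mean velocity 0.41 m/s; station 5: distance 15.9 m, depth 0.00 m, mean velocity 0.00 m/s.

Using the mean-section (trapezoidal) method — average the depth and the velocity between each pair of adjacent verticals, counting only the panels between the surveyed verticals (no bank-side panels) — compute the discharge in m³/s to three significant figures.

Panel 1-2: Δb = 1.5 m, d̄ = (0.00+0.16)/2 = 0.08, v̄ = (0.00+0.30)/2 = 0.15 → q = 1.5×0.08×0.15 = 0.01800 m³/s
Panel 2-3: Δb = 5.1 m, d̄ = (0.16+0.31)/2 = 0.235, v̄ = (0.30+0.44)/2 = 0.37 → q = 5.1×0.235×0.37 = 0.4434 m³/s
Panel 3-4: Δb = 2 m, d̄ = (0.31+0.34)/2 = 0.325, v̄ = (0.44+0.41)/2 = 0.425 → q = 2×0.325×0.425 = 0.2763 m³/s
Panel 4-5: Δb = 7.3 m, d̄ = (0.34+0.00)/2 = 0.17, v̄ = (0.41+0.00)/2 = 0.205 → q = 7.3×0.17×0.205 = 0.2544 m³/s
Q = Σ q = 0.9921 m³/s

0.992 m³/s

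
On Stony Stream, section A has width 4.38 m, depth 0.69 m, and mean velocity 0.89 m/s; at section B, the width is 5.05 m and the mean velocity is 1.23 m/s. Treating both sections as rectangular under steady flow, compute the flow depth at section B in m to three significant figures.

Q = A₁V₁ = (4.38×0.69) × 0.89 = 2.690 m³/s
d₂ = Q/(b₂ V₂) = 2.690/(5.05×1.23) = 0.4330 m

0.433 m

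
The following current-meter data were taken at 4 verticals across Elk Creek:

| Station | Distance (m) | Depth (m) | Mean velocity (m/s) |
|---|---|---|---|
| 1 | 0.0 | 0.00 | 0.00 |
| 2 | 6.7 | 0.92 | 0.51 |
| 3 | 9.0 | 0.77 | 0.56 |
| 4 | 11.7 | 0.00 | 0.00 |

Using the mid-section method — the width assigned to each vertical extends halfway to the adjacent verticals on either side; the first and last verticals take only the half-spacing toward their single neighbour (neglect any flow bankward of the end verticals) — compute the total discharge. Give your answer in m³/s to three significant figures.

w_2 = (9.0 − 0.0)/2 = 4.5 m; q_2 = 0.51 × 0.92 × 4.5 = 2.111 m³/s
w_3 = (11.7 − 6.7)/2 = 2.5 m; q_3 = 0.56 × 0.77 × 2.5 = 1.078 m³/s
Stations 1, 4 contribute zero (depth or velocity is 0).
Q = Σ qᵢ = 3.189 m³/s

3.19 m³/s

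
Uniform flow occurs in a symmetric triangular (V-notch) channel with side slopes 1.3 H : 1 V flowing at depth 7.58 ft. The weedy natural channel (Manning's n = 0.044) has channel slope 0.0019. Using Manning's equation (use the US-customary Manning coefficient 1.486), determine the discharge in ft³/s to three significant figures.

229 ft³/s

A = z·y² = 1.3×7.58² = 74.69 ft²
P = 2y√(1+z²) = 2×7.58×√(1+1.3²) = 24.86 ft
R = A/P = 74.69/24.86 = 3.004 ft
Q = (1.486/n)·A·R^(2/3)·S^(1/2) = (1.486/0.044) × 74.69 × 3.004^(2/3) × 0.0019^(1/2) = 228.9 ft³/s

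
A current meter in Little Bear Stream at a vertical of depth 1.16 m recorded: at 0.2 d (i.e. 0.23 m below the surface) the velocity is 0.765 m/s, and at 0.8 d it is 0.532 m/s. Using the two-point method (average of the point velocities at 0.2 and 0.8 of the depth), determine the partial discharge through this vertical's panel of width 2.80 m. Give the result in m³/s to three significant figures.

v̄ = (0.765 + 0.532) / 2 = 0.6485 m/s
q = v̄ × d × w = 0.6485 × 1.16 × 2.80 = 2.106 m³/s

2.11 m³/s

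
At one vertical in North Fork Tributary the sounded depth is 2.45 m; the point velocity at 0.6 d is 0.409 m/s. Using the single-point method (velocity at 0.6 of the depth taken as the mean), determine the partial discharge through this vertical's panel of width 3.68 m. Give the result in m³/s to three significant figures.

v̄ = v₀.₆ = 0.409 m/s
q = v̄ × d × w = 0.4090 × 2.45 × 3.68 = 3.688 m³/s

3.69 m³/s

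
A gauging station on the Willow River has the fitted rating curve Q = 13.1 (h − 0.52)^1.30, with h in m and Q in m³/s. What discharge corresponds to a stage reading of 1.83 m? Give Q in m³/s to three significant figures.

Q = 13.1 × (1.83 − 0.52)^1.30 = 13.1 × 1.31^1.30 = 18.61 m³/s

18.6 m³/s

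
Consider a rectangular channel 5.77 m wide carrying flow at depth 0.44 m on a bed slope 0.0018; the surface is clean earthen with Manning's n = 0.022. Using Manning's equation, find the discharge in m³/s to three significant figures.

2.58 m³/s

A = b·y = 5.77 × 0.44 = 2.539 m²
P = b + 2y = 5.77 + 2×0.44 = 6.650 m
R = A/P = 2.539/6.650 = 0.3818 m
Q = (1/n)·A·R^(2/3)·S^(1/2) = (1/0.022) × 2.539 × 0.3818^(2/3) × 0.0018^(1/2) = 2.577 m³/s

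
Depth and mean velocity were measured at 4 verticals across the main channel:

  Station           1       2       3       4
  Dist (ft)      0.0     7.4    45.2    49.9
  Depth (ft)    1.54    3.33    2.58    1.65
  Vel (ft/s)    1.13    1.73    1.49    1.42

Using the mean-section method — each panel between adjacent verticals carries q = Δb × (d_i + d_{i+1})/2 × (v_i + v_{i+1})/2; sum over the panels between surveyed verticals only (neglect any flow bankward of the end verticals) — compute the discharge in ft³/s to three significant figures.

Panel 1-2: Δb = 7.4 ft, d̄ = (1.54+3.33)/2 = 2.435, v̄ = (1.13+1.73)/2 = 1.43 → q = 7.4×2.435×1.43 = 25.77 ft³/s
Panel 2-3: Δb = 37.8 ft, d̄ = (3.33+2.58)/2 = 2.955, v̄ = (1.73+1.49)/2 = 1.61 → q = 37.8×2.955×1.61 = 179.8 ft³/s
Panel 3-4: Δb = 4.7 ft, d̄ = (2.58+1.65)/2 = 2.115, v̄ = (1.49+1.42)/2 = 1.455 → q = 4.7×2.115×1.455 = 14.46 ft³/s
Q = Σ q = 220.1 ft³/s

220 ft³/s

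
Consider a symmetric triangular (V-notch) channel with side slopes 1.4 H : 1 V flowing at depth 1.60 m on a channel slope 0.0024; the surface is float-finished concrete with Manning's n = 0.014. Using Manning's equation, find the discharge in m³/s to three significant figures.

A = z·y² = 1.4×1.60² = 3.584 m²
P = 2y√(1+z²) = 2×1.60×√(1+1.4²) = 5.505 m
R = A/P = 3.584/5.505 = 0.6510 m
Q = (1/n)·A·R^(2/3)·S^(1/2) = (1/0.014) × 3.584 × 0.6510^(2/3) × 0.0024^(1/2) = 9.420 m³/s

9.42 m³/s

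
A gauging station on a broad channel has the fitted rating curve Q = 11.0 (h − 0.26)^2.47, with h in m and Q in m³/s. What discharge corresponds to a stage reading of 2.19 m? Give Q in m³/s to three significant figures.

Q = 11.0 × (2.19 − 0.26)^2.47 = 11.0 × 1.93^2.47 = 55.81 m³/s

55.8 m³/s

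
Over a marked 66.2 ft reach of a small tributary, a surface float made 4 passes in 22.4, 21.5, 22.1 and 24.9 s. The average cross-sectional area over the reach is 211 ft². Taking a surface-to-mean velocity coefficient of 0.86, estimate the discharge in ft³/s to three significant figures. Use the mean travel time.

529 ft³/s

t̄ = (22.4 + 21.5 + 22.1 + 24.9) / 4 = 22.725 s
v_surface = L / t̄ = 66.2 / 22.725 = 2.913 ft/s
v_mean = 0.86 × 2.913 = 2.505 ft/s
Q = A × v_mean = 211 × 2.505 = 528.6 ft³/s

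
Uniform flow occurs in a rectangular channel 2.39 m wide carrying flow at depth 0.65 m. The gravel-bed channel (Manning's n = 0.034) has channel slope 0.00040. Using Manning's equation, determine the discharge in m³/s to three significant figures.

0.513 m³/s

A = b·y = 2.39 × 0.65 = 1.554 m²
P = b + 2y = 2.39 + 2×0.65 = 3.690 m
R = A/P = 1.554/3.690 = 0.4210 m
Q = (1/n)·A·R^(2/3)·S^(1/2) = (1/0.034) × 1.554 × 0.4210^(2/3) × 0.00040^(1/2) = 0.5133 m³/s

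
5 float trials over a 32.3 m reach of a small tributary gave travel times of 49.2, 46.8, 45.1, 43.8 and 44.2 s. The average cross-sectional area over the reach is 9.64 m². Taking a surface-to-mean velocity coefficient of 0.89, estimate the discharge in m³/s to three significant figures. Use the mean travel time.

t̄ = (49.2 + 46.8 + 45.1 + 43.8 + 44.2) / 5 = 45.82 s
v_surface = L / t̄ = 32.3 / 45.82 = 0.7049 m/s
v_mean = 0.89 × 0.7049 = 0.6274 m/s
Q = A × v_mean = 9.64 × 0.6274 = 6.048 m³/s

6.05 m³/s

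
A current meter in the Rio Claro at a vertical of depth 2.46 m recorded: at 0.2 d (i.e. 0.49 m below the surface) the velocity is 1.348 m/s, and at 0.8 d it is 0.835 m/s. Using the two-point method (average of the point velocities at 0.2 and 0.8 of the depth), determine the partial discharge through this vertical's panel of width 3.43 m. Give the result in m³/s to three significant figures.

9.21 m³/s

v̄ = (1.348 + 0.835) / 2 = 1.092 m/s
q = v̄ × d × w = 1.092 × 2.46 × 3.43 = 9.210 m³/s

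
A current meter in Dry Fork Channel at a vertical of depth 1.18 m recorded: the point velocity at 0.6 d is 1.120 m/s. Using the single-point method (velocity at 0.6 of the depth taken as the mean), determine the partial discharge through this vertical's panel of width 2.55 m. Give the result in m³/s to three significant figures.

v̄ = v₀.₆ = 1.120 m/s
q = v̄ × d × w = 1.120 × 1.18 × 2.55 = 3.370 m³/s

3.37 m³/s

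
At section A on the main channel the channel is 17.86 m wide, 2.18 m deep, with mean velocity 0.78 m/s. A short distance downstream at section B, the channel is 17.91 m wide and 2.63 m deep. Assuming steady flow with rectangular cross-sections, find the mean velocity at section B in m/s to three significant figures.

Q = A₁V₁ = (17.86×2.18) × 0.78 = 30.37 m³/s
A₂ = 17.91 × 2.63 = 47.10 m²
V₂ = Q/A₂ = 30.37/47.10 = 0.6447 m/s

0.645 m/s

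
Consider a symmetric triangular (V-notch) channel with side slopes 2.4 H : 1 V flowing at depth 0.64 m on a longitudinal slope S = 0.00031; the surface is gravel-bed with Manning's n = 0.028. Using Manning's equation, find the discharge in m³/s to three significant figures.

0.274 m³/s

A = z·y² = 2.4×0.64² = 0.9830 m²
P = 2y√(1+z²) = 2×0.64×√(1+2.4²) = 3.328 m
R = A/P = 0.9830/3.328 = 0.2954 m
Q = (1/n)·A·R^(2/3)·S^(1/2) = (1/0.028) × 0.9830 × 0.2954^(2/3) × 0.00031^(1/2) = 0.2742 m³/s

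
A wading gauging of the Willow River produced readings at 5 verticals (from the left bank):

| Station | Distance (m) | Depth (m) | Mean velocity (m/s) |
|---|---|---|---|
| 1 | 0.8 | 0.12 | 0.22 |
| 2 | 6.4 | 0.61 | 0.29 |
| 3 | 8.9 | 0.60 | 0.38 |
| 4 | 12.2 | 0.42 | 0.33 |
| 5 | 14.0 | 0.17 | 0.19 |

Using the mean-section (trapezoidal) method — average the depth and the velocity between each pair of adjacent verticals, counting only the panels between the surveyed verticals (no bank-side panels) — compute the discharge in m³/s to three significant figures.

1.76 m³/s

Panel 1-2: Δb = 5.6 m, d̄ = (0.12+0.61)/2 = 0.365, v̄ = (0.22+0.29)/2 = 0.255 → q = 5.6×0.365×0.255 = 0.5212 m³/s
Panel 2-3: Δb = 2.5 m, d̄ = (0.61+0.60)/2 = 0.605, v̄ = (0.29+0.38)/2 = 0.335 → q = 2.5×0.605×0.335 = 0.5067 m³/s
Panel 3-4: Δb = 3.3 m, d̄ = (0.60+0.42)/2 = 0.51, v̄ = (0.38+0.33)/2 = 0.355 → q = 3.3×0.51×0.355 = 0.5975 m³/s
Panel 4-5: Δb = 1.8 m, d̄ = (0.42+0.17)/2 = 0.295, v̄ = (0.33+0.19)/2 = 0.26 → q = 1.8×0.295×0.26 = 0.1381 m³/s
Q = Σ q = 1.763 m³/s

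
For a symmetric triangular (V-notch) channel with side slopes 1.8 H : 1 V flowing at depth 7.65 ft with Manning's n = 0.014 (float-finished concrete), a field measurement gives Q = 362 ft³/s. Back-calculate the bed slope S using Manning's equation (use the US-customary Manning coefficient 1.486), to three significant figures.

0.000210

A = z·y² = 1.8×7.65² = 105.3 ft²
P = 2y√(1+z²) = 2×7.65×√(1+1.8²) = 31.50 ft
R = A/P = 105.3/31.50 = 3.344 ft
S = (Q·n / (1.486·A·R^(2/3)))² = (362×0.014 / (1.486×105.3×2.236))² = 0.0002096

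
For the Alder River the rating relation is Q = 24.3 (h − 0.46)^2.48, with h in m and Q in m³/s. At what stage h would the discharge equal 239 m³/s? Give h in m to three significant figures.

2.97 m

h − h₀ = (Q/C)^(1/b) = (239/24.3)^(1/2.48) = 2.514 m
h = 0.46 + 2.514 = 2.974 m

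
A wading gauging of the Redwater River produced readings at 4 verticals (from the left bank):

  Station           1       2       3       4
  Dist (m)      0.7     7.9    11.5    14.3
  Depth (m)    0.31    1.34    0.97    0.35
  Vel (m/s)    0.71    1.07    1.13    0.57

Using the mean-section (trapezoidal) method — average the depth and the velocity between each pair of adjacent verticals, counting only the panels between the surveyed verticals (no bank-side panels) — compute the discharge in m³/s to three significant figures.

11.4 m³/s

Panel 1-2: Δb = 7.2 m, d̄ = (0.31+1.34)/2 = 0.825, v̄ = (0.71+1.07)/2 = 0.89 → q = 7.2×0.825×0.89 = 5.287 m³/s
Panel 2-3: Δb = 3.6 m, d̄ = (1.34+0.97)/2 = 1.155, v̄ = (1.07+1.13)/2 = 1.1 → q = 3.6×1.155×1.1 = 4.574 m³/s
Panel 3-4: Δb = 2.8 m, d̄ = (0.97+0.35)/2 = 0.66, v̄ = (1.13+0.57)/2 = 0.85 → q = 2.8×0.66×0.85 = 1.571 m³/s
Q = Σ q = 11.43 m³/s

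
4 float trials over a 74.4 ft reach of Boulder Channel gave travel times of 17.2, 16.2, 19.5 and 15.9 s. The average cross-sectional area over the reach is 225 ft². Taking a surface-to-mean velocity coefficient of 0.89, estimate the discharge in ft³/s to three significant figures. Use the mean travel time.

866 ft³/s

t̄ = (17.2 + 16.2 + 19.5 + 15.9) / 4 = 17.2 s
v_surface = L / t̄ = 74.4 / 17.2 = 4.326 ft/s
v_mean = 0.89 × 4.326 = 3.850 ft/s
Q = A × v_mean = 225 × 3.850 = 866.2 ft³/s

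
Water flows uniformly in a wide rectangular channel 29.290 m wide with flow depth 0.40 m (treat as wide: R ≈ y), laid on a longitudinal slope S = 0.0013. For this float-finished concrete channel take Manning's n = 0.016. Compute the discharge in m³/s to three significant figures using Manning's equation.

A = b·y = 29.290 × 0.40 = 11.72 m²
Wide channel: R ≈ y = 0.40 m
Q = (1/n)·A·R^(2/3)·S^(1/2) = (1/0.016) × 11.72 × 0.4000^(2/3) × 0.0013^(1/2) = 14.33 m³/s

14.3 m³/s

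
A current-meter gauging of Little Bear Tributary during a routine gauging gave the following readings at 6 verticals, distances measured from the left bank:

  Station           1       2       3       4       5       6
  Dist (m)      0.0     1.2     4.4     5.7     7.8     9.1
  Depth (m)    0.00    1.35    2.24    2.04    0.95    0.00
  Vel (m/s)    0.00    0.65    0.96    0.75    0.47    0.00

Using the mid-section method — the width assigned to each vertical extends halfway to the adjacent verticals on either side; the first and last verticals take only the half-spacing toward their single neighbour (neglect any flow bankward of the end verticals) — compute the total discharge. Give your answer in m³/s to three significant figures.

w_2 = (4.4 − 0.0)/2 = 2.2 m; q_2 = 0.65 × 1.35 × 2.2 = 1.931 m³/s
w_3 = (5.7 − 1.2)/2 = 2.25 m; q_3 = 0.96 × 2.24 × 2.25 = 4.838 m³/s
w_4 = (7.8 − 4.4)/2 = 1.7 m; q_4 = 0.75 × 2.04 × 1.7 = 2.601 m³/s
w_5 = (9.1 − 5.7)/2 = 1.7 m; q_5 = 0.47 × 0.95 × 1.7 = 0.7591 m³/s
Stations 1, 6 contribute zero (depth or velocity is 0).
Q = Σ qᵢ = 10.13 m³/s

10.1 m³/s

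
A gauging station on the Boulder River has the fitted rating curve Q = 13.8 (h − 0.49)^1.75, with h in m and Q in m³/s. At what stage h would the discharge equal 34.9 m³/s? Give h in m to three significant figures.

2.19 m

h − h₀ = (Q/C)^(1/b) = (34.9/13.8)^(1/1.75) = 1.699 m
h = 0.49 + 1.699 = 2.189 m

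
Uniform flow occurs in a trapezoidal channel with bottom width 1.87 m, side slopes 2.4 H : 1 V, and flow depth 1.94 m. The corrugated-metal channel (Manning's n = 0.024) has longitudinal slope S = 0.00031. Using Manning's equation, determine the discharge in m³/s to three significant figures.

9.65 m³/s

A = (b + z·y)·y = (1.87 + 2.4×1.94)×1.94 = 12.66 m²
P = b + 2y√(1+z²) = 1.87 + 2×1.94×√(1+2.4²) = 11.96 m
R = A/P = 12.66/11.96 = 1.059 m
Q = (1/n)·A·R^(2/3)·S^(1/2) = (1/0.024) × 12.66 × 1.059^(2/3) × 0.00031^(1/2) = 9.648 m³/s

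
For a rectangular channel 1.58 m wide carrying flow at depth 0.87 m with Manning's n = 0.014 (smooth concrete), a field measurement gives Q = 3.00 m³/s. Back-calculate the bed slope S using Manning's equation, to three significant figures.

A = b·y = 1.58 × 0.87 = 1.375 m²
P = b + 2y = 1.58 + 2×0.87 = 3.320 m
R = A/P = 1.375/3.320 = 0.4140 m
S = (Q·n / (1·A·R^(2/3)))² = (3.00×0.014 / (1×1.375×0.5555))² = 0.003025

0.00303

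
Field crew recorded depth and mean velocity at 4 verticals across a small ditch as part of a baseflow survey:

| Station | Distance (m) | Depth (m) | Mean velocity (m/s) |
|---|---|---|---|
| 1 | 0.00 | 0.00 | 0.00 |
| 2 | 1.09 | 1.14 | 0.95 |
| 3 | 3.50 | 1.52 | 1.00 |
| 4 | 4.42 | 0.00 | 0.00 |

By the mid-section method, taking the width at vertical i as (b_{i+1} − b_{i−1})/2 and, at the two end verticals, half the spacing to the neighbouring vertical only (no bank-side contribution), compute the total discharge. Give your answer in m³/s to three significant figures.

4.43 m³/s

w_2 = (3.50 − 0.00)/2 = 1.75 m; q_2 = 0.95 × 1.14 × 1.75 = 1.895 m³/s
w_3 = (4.42 − 1.09)/2 = 1.665 m; q_3 = 1.00 × 1.52 × 1.665 = 2.531 m³/s
Stations 1, 4 contribute zero (depth or velocity is 0).
Q = Σ qᵢ = 4.426 m³/s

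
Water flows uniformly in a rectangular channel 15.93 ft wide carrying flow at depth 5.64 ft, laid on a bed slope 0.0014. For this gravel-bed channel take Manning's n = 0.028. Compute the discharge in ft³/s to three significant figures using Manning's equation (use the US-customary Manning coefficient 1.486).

396 ft³/s

A = b·y = 15.93 × 5.64 = 89.85 ft²
P = b + 2y = 15.93 + 2×5.64 = 27.21 ft
R = A/P = 89.85/27.21 = 3.302 ft
Q = (1.486/n)·A·R^(2/3)·S^(1/2) = (1.486/0.028) × 89.85 × 3.302^(2/3) × 0.0014^(1/2) = 395.6 ft³/s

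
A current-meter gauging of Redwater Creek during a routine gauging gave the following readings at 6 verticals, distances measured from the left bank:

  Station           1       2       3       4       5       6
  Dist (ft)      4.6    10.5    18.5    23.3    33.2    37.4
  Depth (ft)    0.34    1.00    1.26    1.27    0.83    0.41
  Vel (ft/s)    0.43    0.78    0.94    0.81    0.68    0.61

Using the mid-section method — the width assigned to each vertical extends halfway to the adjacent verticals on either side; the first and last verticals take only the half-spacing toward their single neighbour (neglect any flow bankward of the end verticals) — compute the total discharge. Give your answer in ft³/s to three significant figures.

25.5 ft³/s

w_1 = (10.5 − 4.6)/2 = 2.95 ft; q_1 = 0.43 × 0.34 × 2.95 = 0.4313 ft³/s
w_2 = (18.5 − 4.6)/2 = 6.95 ft; q_2 = 0.78 × 1.00 × 6.95 = 5.421 ft³/s
w_3 = (23.3 − 10.5)/2 = 6.4 ft; q_3 = 0.94 × 1.26 × 6.4 = 7.580 ft³/s
w_4 = (33.2 − 18.5)/2 = 7.35 ft; q_4 = 0.81 × 1.27 × 7.35 = 7.561 ft³/s
w_5 = (37.4 − 23.3)/2 = 7.05 ft; q_5 = 0.68 × 0.83 × 7.05 = 3.979 ft³/s
w_6 = (37.4 − 33.2)/2 = 2.1 ft; q_6 = 0.61 × 0.41 × 2.1 = 0.5252 ft³/s
Q = Σ qᵢ = 25.50 ft³/s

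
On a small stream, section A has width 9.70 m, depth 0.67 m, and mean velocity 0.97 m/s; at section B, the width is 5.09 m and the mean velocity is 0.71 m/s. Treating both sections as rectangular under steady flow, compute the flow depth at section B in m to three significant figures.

1.74 m

Q = A₁V₁ = (9.70×0.67) × 0.97 = 6.304 m³/s
d₂ = Q/(b₂ V₂) = 6.304/(5.09×0.71) = 1.744 m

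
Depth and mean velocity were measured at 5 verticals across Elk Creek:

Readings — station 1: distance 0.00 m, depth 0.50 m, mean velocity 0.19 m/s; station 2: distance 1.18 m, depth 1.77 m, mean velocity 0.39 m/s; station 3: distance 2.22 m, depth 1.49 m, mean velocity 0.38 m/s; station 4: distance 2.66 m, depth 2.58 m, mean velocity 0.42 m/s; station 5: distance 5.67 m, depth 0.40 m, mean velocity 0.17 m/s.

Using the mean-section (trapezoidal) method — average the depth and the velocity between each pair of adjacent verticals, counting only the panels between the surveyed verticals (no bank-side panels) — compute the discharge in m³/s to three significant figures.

2.72 m³/s

Panel 1-2: Δb = 1.18 m, d̄ = (0.50+1.77)/2 = 1.135, v̄ = (0.19+0.39)/2 = 0.29 → q = 1.18×1.135×0.29 = 0.3884 m³/s
Panel 2-3: Δb = 1.04 m, d̄ = (1.77+1.49)/2 = 1.63, v̄ = (0.39+0.38)/2 = 0.385 → q = 1.04×1.63×0.385 = 0.6527 m³/s
Panel 3-4: Δb = 0.44 m, d̄ = (1.49+2.58)/2 = 2.035, v̄ = (0.38+0.42)/2 = 0.4 → q = 0.44×2.035×0.4 = 0.3582 m³/s
Panel 4-5: Δb = 3.01 m, d̄ = (2.58+0.40)/2 = 1.49, v̄ = (0.42+0.17)/2 = 0.295 → q = 3.01×1.49×0.295 = 1.323 m³/s
Q = Σ q = 2.722 m³/s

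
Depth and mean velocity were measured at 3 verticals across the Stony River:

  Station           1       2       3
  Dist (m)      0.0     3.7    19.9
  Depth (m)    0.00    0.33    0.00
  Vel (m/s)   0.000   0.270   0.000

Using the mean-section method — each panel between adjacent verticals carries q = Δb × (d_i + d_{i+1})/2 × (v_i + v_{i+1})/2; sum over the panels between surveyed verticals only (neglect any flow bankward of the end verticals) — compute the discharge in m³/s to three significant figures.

Panel 1-2: Δb = 3.7 m, d̄ = (0.00+0.33)/2 = 0.165, v̄ = (0.000+0.270)/2 = 0.135 → q = 3.7×0.165×0.135 = 0.08242 m³/s
Panel 2-3: Δb = 16.2 m, d̄ = (0.33+0.00)/2 = 0.165, v̄ = (0.270+0.000)/2 = 0.135 → q = 16.2×0.165×0.135 = 0.3609 m³/s
Q = Σ q = 0.4433 m³/s

0.443 m³/s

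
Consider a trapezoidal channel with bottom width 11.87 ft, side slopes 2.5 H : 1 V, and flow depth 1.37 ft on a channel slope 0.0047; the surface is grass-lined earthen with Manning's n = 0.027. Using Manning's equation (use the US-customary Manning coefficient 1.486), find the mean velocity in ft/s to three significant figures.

A = (b + z·y)·y = (11.87 + 2.5×1.37)×1.37 = 20.95 ft²
P = b + 2y√(1+z²) = 11.87 + 2×1.37×√(1+2.5²) = 19.25 ft
R = A/P = 20.95/19.25 = 1.089 ft
Q = (1.486/n)·A·R^(2/3)·S^(1/2) = (1.486/0.027) × 20.95 × 1.089^(2/3) × 0.0047^(1/2) = 83.67 ft³/s
V = Q/A = 83.67/20.95 = 3.993 ft/s

3.99 ft/s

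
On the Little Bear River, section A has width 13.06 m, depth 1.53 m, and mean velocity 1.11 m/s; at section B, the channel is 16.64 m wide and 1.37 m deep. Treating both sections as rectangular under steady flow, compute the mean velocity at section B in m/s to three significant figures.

0.973 m/s

Q = A₁V₁ = (13.06×1.53) × 1.11 = 22.18 m³/s
A₂ = 16.64 × 1.37 = 22.80 m²
V₂ = Q/A₂ = 22.18/22.80 = 0.9729 m/s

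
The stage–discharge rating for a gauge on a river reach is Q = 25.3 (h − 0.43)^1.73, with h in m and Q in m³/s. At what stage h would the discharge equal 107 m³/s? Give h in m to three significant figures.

h − h₀ = (Q/C)^(1/b) = (107/25.3)^(1/1.73) = 2.301 m
h = 0.43 + 2.301 = 2.731 m

2.73 m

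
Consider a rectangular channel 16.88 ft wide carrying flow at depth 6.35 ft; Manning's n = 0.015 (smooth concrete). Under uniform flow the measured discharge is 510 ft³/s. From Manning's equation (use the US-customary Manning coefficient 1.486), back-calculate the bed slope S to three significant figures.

A = b·y = 16.88 × 6.35 = 107.2 ft²
P = b + 2y = 16.88 + 2×6.35 = 29.58 ft
R = A/P = 107.2/29.58 = 3.624 ft
S = (Q·n / (1.486·A·R^(2/3)))² = (510×0.015 / (1.486×107.2×2.359))² = 0.0004144

0.000414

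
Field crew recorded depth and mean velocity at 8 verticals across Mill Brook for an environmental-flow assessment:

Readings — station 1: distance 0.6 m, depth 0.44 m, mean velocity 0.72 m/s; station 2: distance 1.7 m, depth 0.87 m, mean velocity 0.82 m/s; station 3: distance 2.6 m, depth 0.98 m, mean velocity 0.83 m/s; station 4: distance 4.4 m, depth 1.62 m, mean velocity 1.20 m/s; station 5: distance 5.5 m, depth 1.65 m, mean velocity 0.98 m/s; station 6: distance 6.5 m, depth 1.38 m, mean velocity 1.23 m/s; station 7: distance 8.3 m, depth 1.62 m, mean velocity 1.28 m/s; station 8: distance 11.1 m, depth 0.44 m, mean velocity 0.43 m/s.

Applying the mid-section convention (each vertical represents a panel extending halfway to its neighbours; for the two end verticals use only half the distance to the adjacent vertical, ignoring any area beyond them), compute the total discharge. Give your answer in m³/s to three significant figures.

w_1 = (1.7 − 0.6)/2 = 0.55 m; q_1 = 0.72 × 0.44 × 0.55 = 0.1742 m³/s
w_2 = (2.6 − 0.6)/2 = 1 m; q_2 = 0.82 × 0.87 × 1 = 0.7134 m³/s
w_3 = (4.4 − 1.7)/2 = 1.35 m; q_3 = 0.83 × 0.98 × 1.35 = 1.098 m³/s
w_4 = (5.5 − 2.6)/2 = 1.45 m; q_4 = 1.20 × 1.62 × 1.45 = 2.819 m³/s
w_5 = (6.5 − 4.4)/2 = 1.05 m; q_5 = 0.98 × 1.65 × 1.05 = 1.698 m³/s
w_6 = (8.3 − 5.5)/2 = 1.4 m; q_6 = 1.23 × 1.38 × 1.4 = 2.376 m³/s
w_7 = (11.1 − 6.5)/2 = 2.3 m; q_7 = 1.28 × 1.62 × 2.3 = 4.769 m³/s
w_8 = (11.1 − 8.3)/2 = 1.4 m; q_8 = 0.43 × 0.44 × 1.4 = 0.2649 m³/s
Q = Σ qᵢ = 13.91 m³/s

13.9 m³/s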